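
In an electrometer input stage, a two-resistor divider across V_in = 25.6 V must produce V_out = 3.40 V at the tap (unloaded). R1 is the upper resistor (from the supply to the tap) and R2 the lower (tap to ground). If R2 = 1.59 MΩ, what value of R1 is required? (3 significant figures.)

R1 ≈ 10.4 MΩ

The divider ratio is R2/(R1+R2) = 3.40/25.6 = 0.1328.
So R1 = R2 · (V_in/V_out − 1) = 1.59 × (25.6/3.40 − 1) = 1.59 × 6.529 = 10.38 MΩ.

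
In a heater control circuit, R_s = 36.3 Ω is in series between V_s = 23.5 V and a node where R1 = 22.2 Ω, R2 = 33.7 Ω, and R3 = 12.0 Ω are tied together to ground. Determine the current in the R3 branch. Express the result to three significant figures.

I ≈ 0.291 A

Equivalent of the parallel group: R_p = 6.327 Ω.
V_A by voltage divider: V_A = 23.5 × 6.327/(36.3 + 6.327) = 3.488 V.
I(R3) = V_A / R3 = 3.488/12.0 = 0.2907 A.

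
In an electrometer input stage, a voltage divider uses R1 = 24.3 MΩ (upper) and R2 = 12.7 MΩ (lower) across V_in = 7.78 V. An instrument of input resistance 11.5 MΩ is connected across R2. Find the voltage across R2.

V_out ≈ 1.55 V

R2 ‖ R_L = (12.7 × 11.5)/(12.7 + 11.5) = 6.035 MΩ.
Now apply the divider: V_out = 7.78 × 0.1989 = 1.548 V.
(Unloaded it would be 2.67 V; the load pulls it down.)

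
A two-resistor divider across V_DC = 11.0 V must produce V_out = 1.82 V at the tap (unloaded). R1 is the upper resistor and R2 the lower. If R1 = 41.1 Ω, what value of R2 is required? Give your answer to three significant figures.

The divider ratio is R2/(R1+R2) = 1.82/11.0 = 0.1655.
R2 = R1 · 0.1655/(1 − 0.1655) = 8.148 Ω.

R2 ≈ 8.15 Ω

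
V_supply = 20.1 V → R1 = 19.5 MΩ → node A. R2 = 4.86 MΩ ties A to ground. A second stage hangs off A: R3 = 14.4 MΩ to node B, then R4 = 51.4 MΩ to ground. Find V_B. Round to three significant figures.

V_B ≈ 2.96 V

Looking into the second stage from A: R3 + R4 = 65.80 MΩ appears in parallel with R2.
Effective lower resistance at A: R2 ‖ 65.80 = 4.526 MΩ.
First divider: V_A = V_supply · 4.526/(19.5 + 4.526) = 3.786 V.
V_B = V_A × 0.7812 = 2.958 V.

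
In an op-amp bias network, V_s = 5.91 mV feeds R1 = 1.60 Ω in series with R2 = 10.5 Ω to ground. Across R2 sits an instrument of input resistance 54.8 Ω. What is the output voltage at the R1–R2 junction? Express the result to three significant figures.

First combine the lower leg with the load: R2 ‖ R_L = 8.812 Ω.
Then V_out = V_s · R2'/(R1 + R2') = 5.91 × 8.812/10.41 = 5.002 mV.
(Unloaded it would be 5.13 mV; the load pulls it down.)

V_out ≈ 5.00 mV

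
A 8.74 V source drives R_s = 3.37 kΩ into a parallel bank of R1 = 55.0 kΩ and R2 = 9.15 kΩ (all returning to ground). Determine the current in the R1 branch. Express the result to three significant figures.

Parallel bank: R_p = 1/(1/55.0 + 1/9.15) = 7.845 kΩ.
V_A = 8.74 × 7.845/11.21 = 6.114 V.
Branch current I = V_A/R1 = 6.114/55.0 = 0.1112 mA.

I ≈ 0.111 mA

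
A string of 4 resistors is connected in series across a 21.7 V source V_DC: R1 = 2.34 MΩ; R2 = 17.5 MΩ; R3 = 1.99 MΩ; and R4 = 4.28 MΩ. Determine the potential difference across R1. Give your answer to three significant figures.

V ≈ 1.94 V

Series total: ΣR = 2.34 + 17.5 + 1.99 + 4.28 = 26.11 MΩ.
Voltage divider: V = V_DC · (2.340 / 26.11) = 21.7 × 0.08962 = 1.945 V.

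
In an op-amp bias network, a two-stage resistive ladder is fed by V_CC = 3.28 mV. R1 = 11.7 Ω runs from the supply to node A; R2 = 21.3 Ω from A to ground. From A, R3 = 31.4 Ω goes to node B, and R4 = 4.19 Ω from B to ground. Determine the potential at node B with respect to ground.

Node A sees R2 in parallel with the series input of stage 2, R3 + R4 = 35.59 Ω.
Effective lower resistance at A: R2 ‖ 35.59 = 13.33 Ω.
First divider: V_A = V_CC · 13.33/(11.7 + 13.33) = 1.747 mV.
V_B = V_A × 0.1177 = 0.2056 mV.

V_B ≈ 0.206 mV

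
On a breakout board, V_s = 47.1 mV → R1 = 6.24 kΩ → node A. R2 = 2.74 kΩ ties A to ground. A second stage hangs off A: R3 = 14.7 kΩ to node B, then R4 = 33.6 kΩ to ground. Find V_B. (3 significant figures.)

The second stage (R3 + R4 = 48.30 kΩ) loads node A in parallel with R2.
Effective lower resistance at A: R2 ‖ 48.30 = 2.593 kΩ.
So V_A = 47.1 × 0.2936 = 13.83 mV.
Stage 2 is unloaded, so V_B = V_A · R4/(R3+R4) = 13.83 × 33.6/48.30 = 9.618 mV.

V_B ≈ 9.62 mV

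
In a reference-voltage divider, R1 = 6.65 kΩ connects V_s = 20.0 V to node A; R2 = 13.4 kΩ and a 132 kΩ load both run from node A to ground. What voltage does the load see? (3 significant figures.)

First combine the lower leg with the load: R2 ‖ R_L = 12.17 kΩ.
Now apply the divider: V_out = 20.0 × 0.6466 = 12.93 V.

V_out ≈ 12.9 V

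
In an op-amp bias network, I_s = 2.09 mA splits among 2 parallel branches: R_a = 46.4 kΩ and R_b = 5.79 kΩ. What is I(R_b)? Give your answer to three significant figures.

For two parallel branches, I_k = I_s · (other R)/(sum of R).
So I = 2.09 × 46.4/52.19 = 1.858 mA.

I ≈ 1.86 mA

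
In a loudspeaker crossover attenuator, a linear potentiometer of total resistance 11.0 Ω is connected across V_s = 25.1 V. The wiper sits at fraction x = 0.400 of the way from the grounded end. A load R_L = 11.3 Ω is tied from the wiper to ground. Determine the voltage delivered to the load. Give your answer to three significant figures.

V_out ≈ 8.14 V

The pot divides into 6.600 Ω above the wiper and 4.400 Ω below.
Lower segment in parallel with the load: 4.400 ‖ 11.3 = 3.167 Ω.
V_out = 25.1 × 3.167/(6.600 + 3.167) = 8.139 V.
(Unloaded: V_out = x·V_s = 10.0 V.)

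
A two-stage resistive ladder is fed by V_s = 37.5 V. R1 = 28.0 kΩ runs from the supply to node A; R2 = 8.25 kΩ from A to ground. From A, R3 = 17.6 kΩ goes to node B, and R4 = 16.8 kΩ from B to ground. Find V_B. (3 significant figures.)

Looking into the second stage from A: R3 + R4 = 34.40 kΩ appears in parallel with R2.
Effective lower resistance at A: R2 ‖ 34.40 = 6.654 kΩ.
First divider: V_A = V_s · 6.654/(28.0 + 6.654) = 7.201 V.
V_B = V_A × 0.4884 = 3.517 V.

V_B ≈ 3.52 V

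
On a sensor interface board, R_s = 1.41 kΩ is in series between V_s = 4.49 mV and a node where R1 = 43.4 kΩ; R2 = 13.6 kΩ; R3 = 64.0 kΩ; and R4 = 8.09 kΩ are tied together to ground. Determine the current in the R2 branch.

Combine the parallel branches: R_p = (1/43.4 + 1/13.6 + 1/64.0 + 1/8.09)⁻¹ = 4.241 kΩ.
V_A = 4.49 × 4.241/5.651 = 3.370 mV.
I(R2) = V_A / R2 = 3.370/13.6 = 0.2478 µA.

I ≈ 0.248 µA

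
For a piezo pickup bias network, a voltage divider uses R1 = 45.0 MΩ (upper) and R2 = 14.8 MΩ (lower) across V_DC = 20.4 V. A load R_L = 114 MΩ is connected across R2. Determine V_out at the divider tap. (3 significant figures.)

V_out ≈ 4.60 V

First combine the lower leg with the load: R2 ‖ R_L = 13.10 MΩ.
Now apply the divider: V_out = 20.4 × 0.2255 = 4.599 V.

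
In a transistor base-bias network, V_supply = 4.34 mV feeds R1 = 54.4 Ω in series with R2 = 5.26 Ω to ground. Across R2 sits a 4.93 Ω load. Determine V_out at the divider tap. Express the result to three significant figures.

V_out ≈ 0.194 mV

R2 ‖ R_L = (5.26 × 4.93)/(5.26 + 4.93) = 2.545 Ω.
Now apply the divider: V_out = 4.34 × 0.04469 = 0.1940 mV.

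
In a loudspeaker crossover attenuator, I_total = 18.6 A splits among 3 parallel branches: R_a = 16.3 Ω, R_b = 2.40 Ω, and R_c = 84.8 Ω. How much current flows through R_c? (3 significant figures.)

I ≈ 0.448 A

Total conductance ΣG = 1/16.3 + 1/2.40 + 1/84.8 = 0.4898 (units of 1/Ω).
Current divider: I(R_c) = I_total · G_k/ΣG = 18.6 × (0.01179/0.4898) = 18.6 × 0.02408 = 0.4478 A.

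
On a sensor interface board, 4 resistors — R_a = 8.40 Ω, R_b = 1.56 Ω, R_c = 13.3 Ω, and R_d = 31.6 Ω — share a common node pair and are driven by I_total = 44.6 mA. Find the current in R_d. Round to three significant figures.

I ≈ 1.63 mA

Conductances: ΣG = 1/8.40 + 1/1.56 + 1/13.3 + 1/31.6 = 0.8669 (1/Ω).
R_d takes the fraction G_k/ΣG = 0.03165/0.8669 = 0.03650, so I = 44.6 × 0.03650 = 1.628 mA.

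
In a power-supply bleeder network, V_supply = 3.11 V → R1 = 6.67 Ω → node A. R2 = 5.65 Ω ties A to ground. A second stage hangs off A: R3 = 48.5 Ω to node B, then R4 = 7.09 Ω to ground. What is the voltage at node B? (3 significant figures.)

V_B ≈ 0.172 V

Node A sees R2 in parallel with the series input of stage 2, R3 + R4 = 55.59 Ω.
R2 ‖ (R3+R4) = 5.129 Ω.
First divider: V_A = V_supply · 5.129/(6.67 + 5.129) = 1.352 V.
V_B = V_A × 0.1275 = 0.1724 V.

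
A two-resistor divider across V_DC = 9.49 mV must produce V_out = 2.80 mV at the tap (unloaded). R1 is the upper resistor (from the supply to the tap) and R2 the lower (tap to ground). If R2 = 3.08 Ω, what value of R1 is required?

The divider ratio is R2/(R1+R2) = 2.80/9.49 = 0.2950.
So R1 = R2 · (V_DC/V_out − 1) = 3.08 × (9.49/2.80 − 1) = 3.08 × 2.389 = 7.359 Ω.

R1 ≈ 7.36 Ω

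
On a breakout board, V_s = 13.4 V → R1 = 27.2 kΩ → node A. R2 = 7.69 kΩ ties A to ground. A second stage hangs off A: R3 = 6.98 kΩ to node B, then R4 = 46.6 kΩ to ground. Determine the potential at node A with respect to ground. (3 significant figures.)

Node A sees R2 in parallel with the series input of stage 2, R3 + R4 = 53.58 kΩ.
Effective lower resistance at A: R2 ‖ 53.58 = 6.725 kΩ.
First divider: V_A = V_s · 6.725/(27.2 + 6.725) = 2.656 V.

V_A ≈ 2.66 V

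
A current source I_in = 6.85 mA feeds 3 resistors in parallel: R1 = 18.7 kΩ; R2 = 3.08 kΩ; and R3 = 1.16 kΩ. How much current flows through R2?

I ≈ 1.79 mA

ΣG = 1/18.7 + 1/3.08 + 1/1.16 = 1.240.
By the current-divider rule, I = I_in · G_k/ΣG = 6.85 × 0.2618 = 1.793 mA.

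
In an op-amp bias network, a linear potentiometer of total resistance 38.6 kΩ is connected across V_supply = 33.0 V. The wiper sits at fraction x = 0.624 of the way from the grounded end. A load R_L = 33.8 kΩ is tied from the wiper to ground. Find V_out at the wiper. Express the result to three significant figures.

V_out ≈ 16.2 V

The pot divides into 14.51 kΩ above the wiper and 24.09 kΩ below.
Lower segment in parallel with the load: 24.09 ‖ 33.8 = 14.06 kΩ.
Then V_out = V_supply · 14.06/(14.51 + 14.06) = 16.24 V.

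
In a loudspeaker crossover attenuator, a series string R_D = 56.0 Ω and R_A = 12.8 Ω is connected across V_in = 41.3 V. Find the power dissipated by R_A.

P ≈ 4.61 W

ΣR = 68.80 Ω → I = 41.3/68.80 = 0.6003 A.
P(R_A) = I²·R_A = (0.6003)² × 12.8 = 4.612 W.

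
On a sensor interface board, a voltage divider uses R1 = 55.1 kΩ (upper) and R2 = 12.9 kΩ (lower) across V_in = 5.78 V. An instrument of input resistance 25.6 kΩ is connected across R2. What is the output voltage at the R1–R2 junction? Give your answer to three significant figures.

V_out ≈ 0.779 V

R2 ‖ R_L = (12.9 × 25.6)/(12.9 + 25.6) = 8.578 kΩ.
Voltage divider with the loaded lower leg: V_out = 5.78 × 8.578/(55.1 + 8.578) = 5.78 × 0.1347 = 0.7786 V.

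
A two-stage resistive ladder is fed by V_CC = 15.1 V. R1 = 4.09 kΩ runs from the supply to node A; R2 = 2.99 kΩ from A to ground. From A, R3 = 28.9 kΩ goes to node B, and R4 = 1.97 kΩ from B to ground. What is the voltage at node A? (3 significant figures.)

V_A ≈ 6.04 V

The second stage (R3 + R4 = 30.87 kΩ) loads node A in parallel with R2.
R2 ‖ (R3+R4) = 2.726 kΩ.
V_A = 15.1 × 2.726/(4.09 + 2.726) = 6.039 V.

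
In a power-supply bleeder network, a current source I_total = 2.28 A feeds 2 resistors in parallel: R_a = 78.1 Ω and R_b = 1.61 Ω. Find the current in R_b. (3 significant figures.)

Two-branch current divider: I_k = I_total · R_other/(R_1 + R_2).
So I = 2.28 × 78.1/79.71 = 2.234 A.

I ≈ 2.23 A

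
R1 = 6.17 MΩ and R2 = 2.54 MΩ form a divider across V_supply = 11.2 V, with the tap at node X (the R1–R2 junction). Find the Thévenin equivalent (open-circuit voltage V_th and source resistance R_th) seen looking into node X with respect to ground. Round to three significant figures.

V_th ≈ 3.27 V, R_th ≈ 1.80 MΩ

With X open, the divider is unloaded: V_th = 11.2 × 2.54/8.710 = 3.266 V.
Looking into X with the source shorted: R_th = R1·R2/(R1+R2) = 6.170 × 2.54/8.710 = 1.799 MΩ.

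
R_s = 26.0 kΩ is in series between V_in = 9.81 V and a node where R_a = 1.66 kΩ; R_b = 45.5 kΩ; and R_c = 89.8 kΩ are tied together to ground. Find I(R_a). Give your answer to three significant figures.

I ≈ 0.337 mA

Equivalent of the parallel group: R_p = 1.574 kΩ.
V_A by voltage divider: V_A = 9.81 × 1.574/(26.0 + 1.574) = 0.5598 V.
Branch current I = V_A/R_a = 0.5598/1.66 = 0.3372 mA.
(Check via current divider: I_total = 0.3558 mA; share G_k/ΣG = 0.9479 → same result.)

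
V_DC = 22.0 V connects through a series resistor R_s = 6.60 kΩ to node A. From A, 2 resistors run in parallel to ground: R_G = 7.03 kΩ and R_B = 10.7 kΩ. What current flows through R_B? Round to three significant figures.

I ≈ 0.805 mA

Equivalent of the parallel group: R_p = 4.243 kΩ.
Node voltage V_A = V_DC · R_p/(R_s + R_p) = 22.0 × 0.3913 = 8.608 V.
Branch current I = V_A/R_B = 8.608/10.7 = 0.8045 mA.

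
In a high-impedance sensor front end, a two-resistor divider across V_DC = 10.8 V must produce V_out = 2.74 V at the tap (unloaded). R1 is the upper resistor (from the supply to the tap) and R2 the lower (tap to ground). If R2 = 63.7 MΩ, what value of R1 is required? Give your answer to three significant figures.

R1 ≈ 187 MΩ

The divider ratio is R2/(R1+R2) = 2.74/10.8 = 0.2537.
Rearranging, R1 = R2·(1−k)/k = 63.7 × 2.942 = 187.4 MΩ.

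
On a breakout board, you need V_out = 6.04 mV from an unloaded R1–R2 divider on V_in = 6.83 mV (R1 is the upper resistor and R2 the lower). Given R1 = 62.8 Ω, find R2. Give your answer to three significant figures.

The divider ratio is R2/(R1+R2) = 6.04/6.83 = 0.8843.
Rearranging, R2 = R1·k/(1−k) = 62.8 × 7.646 = 480.1 Ω.

R2 ≈ 480 Ω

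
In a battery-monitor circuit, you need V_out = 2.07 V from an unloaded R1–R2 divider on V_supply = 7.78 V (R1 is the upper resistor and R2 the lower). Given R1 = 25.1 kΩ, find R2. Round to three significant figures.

R2 ≈ 9.10 kΩ

V_out/V_supply = R2/(R1+R2) = 0.2661.
R2 = R1 · 0.2661/(1 − 0.2661) = 9.099 kΩ.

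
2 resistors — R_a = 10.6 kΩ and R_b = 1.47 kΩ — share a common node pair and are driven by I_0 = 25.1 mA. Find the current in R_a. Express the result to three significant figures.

With just two branches, the current splits inversely with resistance.
So I = 25.1 × 1.47/12.07 = 3.057 mA.

I ≈ 3.06 mA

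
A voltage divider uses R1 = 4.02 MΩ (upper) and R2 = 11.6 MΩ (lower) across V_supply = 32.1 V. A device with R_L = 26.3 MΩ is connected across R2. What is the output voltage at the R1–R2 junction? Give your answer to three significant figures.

V_out ≈ 21.4 V

R2 ‖ R_L = (11.6 × 26.3)/(11.6 + 26.3) = 8.050 MΩ.
Then V_out = V_supply · R2'/(R1 + R2') = 32.1 × 8.050/12.07 = 21.41 V.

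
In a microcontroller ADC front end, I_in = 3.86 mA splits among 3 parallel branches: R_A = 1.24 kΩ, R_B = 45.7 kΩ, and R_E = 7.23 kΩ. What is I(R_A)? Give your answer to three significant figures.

I ≈ 3.22 mA

ΣG = 1/1.24 + 1/45.7 + 1/7.23 = 0.9666.
Current divider: I(R_A) = I_in · G_k/ΣG = 3.86 × (0.8065/0.9666) = 3.86 × 0.8343 = 3.220 mA.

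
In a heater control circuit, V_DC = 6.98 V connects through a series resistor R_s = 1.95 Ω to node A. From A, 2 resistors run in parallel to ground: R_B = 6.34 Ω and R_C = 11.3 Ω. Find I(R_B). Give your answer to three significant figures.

Parallel bank: R_p = 1/(1/6.34 + 1/11.3) = 4.061 Ω.
Node voltage V_A = V_DC · R_p/(R_s + R_p) = 6.98 × 0.6756 = 4.716 V.
Branch current I = V_A/R_B = 4.716/6.34 = 0.7438 A.

I ≈ 0.744 A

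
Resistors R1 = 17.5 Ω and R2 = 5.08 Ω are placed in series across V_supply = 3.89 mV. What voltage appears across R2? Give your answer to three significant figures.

Series total: ΣR = 17.5 + 5.08 = 22.58 Ω.
Voltage divider: V = V_supply · (5.080 / 22.58) = 3.89 × 0.2250 = 0.8752 mV.

V ≈ 0.875 mV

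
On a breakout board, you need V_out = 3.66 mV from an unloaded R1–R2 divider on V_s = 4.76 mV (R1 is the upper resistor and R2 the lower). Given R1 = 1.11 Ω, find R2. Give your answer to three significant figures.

Required fraction k = V_out/V_s = 0.7689.
R2 = R1 · 0.7689/(1 − 0.7689) = 3.693 Ω.

R2 ≈ 3.69 Ω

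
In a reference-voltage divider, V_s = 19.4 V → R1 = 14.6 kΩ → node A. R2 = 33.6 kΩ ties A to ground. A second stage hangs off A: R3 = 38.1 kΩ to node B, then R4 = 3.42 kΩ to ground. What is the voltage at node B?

V_B ≈ 0.895 V

Node A sees R2 in parallel with the series input of stage 2, R3 + R4 = 41.52 kΩ.
R2 ‖ (R3+R4) = 18.57 kΩ.
V_A = 19.4 × 18.57/(14.6 + 18.57) = 10.86 V.
V_B = V_A × 0.08237 = 0.8946 V.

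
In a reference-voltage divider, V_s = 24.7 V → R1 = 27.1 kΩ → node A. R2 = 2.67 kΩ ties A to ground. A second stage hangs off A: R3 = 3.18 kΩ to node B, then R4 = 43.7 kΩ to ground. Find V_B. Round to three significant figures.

Node A sees R2 in parallel with the series input of stage 2, R3 + R4 = 46.88 kΩ.
R2 ‖ (R3+R4) = 2.526 kΩ.
First divider: V_A = V_s · 2.526/(27.1 + 2.526) = 2.106 V.
Stage 2 is unloaded, so V_B = V_A · R4/(R3+R4) = 2.106 × 43.7/46.88 = 1.963 V.

V_B ≈ 1.96 V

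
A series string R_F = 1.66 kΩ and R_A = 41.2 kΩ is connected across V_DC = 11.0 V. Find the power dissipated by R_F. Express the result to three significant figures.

The common current is I = 11.0/42.86 = 0.2566 mA.
P = I²R = 0.06587 × 1.66 = 0.1093 mW.

P ≈ 0.109 mW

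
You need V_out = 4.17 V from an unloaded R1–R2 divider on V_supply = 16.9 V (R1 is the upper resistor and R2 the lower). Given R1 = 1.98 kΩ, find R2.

R2 ≈ 0.649 kΩ

V_out/V_supply = R2/(R1+R2) = 0.2467.
R2 = R1 · 0.2467/(1 − 0.2467) = 0.6486 kΩ.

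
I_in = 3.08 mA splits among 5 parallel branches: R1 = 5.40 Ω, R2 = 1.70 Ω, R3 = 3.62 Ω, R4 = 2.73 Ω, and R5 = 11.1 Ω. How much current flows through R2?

ΣG = 1/5.40 + 1/1.70 + 1/3.62 + 1/2.73 + 1/11.1 = 1.506.
R2 takes the fraction G_k/ΣG = 0.5882/1.506 = 0.3906, so I = 3.08 × 0.3906 = 1.203 mA.

I ≈ 1.20 mA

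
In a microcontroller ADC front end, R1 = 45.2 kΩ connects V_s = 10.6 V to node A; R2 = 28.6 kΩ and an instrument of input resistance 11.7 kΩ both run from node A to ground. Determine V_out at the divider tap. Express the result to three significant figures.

The load sits in parallel with R2, giving an effective lower resistance R2' = R2·R_L/(R2+R_L) = 8.303 kΩ.
Voltage divider with the loaded lower leg: V_out = 10.6 × 8.303/(45.2 + 8.303) = 10.6 × 0.1552 = 1.645 V.

V_out ≈ 1.65 V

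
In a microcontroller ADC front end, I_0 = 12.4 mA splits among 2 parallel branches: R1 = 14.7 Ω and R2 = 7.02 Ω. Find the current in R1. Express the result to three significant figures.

I ≈ 4.01 mA

For two parallel branches, I_k = I_0 · (other R)/(sum of R).
So I = 12.4 × 7.02/21.72 = 4.008 mA.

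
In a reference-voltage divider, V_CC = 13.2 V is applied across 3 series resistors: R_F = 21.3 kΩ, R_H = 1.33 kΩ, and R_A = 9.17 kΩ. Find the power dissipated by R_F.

P ≈ 3.67 mW

ΣR = 31.80 kΩ → I = 13.2/31.80 = 0.4151 mA.
V(R_F) = I·R = 8.842 V; P = V·I = 8.842 × 0.4151 = 3.670 mW.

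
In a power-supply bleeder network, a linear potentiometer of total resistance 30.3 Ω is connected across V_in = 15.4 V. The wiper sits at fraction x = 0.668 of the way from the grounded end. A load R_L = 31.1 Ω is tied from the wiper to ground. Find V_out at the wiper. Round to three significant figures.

V_out ≈ 8.46 V

Lower segment x·R_p = 20.24 Ω; upper segment (1−x)·R_p = 10.06 Ω.
(x·R_p) ‖ R_L = 12.26 Ω.
Then V_out = V_in · 12.26/(10.06 + 12.26) = 8.459 V.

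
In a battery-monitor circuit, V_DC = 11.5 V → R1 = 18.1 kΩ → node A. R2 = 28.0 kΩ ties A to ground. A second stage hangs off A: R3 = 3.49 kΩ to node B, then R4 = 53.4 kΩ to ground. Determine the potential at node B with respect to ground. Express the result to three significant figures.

V_B ≈ 5.49 V

Node A sees R2 in parallel with the series input of stage 2, R3 + R4 = 56.89 kΩ.
Effective lower resistance at A: R2 ‖ 56.89 = 18.76 kΩ.
V_A = 11.5 × 18.76/(18.1 + 18.76) = 5.854 V.
V_B = V_A × 0.9387 = 5.495 V.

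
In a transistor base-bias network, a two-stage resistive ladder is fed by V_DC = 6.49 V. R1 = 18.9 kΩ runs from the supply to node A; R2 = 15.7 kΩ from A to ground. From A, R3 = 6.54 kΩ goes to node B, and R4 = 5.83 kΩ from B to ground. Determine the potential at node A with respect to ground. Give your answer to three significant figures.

V_A ≈ 1.74 V

Looking into the second stage from A: R3 + R4 = 12.37 kΩ appears in parallel with R2.
R2 ‖ (R3+R4) = 6.919 kΩ.
V_A = 6.49 × 6.919/(18.9 + 6.919) = 1.739 V.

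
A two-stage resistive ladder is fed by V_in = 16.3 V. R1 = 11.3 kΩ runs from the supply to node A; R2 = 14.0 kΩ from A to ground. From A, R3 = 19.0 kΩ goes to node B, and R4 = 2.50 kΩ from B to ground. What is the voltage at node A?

Node A sees R2 in parallel with the series input of stage 2, R3 + R4 = 21.50 kΩ.
R2 ‖ (R3+R4) = 8.479 kΩ.
First divider: V_A = V_in · 8.479/(11.3 + 8.479) = 6.988 V.

V_A ≈ 6.99 V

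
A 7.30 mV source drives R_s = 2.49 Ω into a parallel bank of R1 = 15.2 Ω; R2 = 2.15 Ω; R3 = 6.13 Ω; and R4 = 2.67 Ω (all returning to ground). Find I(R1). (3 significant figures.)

I ≈ 0.131 mA

Combine the parallel branches: R_p = (1/15.2 + 1/2.15 + 1/6.13 + 1/2.67)⁻¹ = 0.9358 Ω.
V_A by voltage divider: V_A = 7.30 × 0.9358/(2.49 + 0.9358) = 1.994 mV.
Branch current I = V_A/R1 = 1.994/15.2 = 0.1312 mA.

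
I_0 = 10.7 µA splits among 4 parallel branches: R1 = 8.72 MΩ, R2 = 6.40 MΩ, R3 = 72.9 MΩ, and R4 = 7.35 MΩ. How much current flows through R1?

Conductances: ΣG = 1/8.72 + 1/6.40 + 1/72.9 + 1/7.35 = 0.4207 (1/MΩ).
Current divider: I(R1) = I_0 · G_k/ΣG = 10.7 × (0.1147/0.4207) = 10.7 × 0.2726 = 2.917 µA.

I ≈ 2.92 µA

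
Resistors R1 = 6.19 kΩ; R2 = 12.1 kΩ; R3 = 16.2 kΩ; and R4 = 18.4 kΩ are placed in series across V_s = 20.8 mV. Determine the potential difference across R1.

V ≈ 2.43 mV

Series total: ΣR = 6.19 + 12.1 + 16.2 + 18.4 = 52.89 kΩ.
V = V_s · R/ΣR = 20.8 × 0.1170 = 2.434 mV.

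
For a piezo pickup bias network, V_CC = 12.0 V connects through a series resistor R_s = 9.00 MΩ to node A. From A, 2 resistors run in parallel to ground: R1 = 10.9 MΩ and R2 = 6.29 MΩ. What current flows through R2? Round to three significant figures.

I ≈ 0.586 µA

Parallel bank: R_p = 1/(1/10.9 + 1/6.29) = 3.988 MΩ.
Node voltage V_A = V_CC · R_p/(R_s + R_p) = 12.0 × 0.3071 = 3.685 V.
Branch current I = V_A/R2 = 3.685/6.29 = 0.5858 µA.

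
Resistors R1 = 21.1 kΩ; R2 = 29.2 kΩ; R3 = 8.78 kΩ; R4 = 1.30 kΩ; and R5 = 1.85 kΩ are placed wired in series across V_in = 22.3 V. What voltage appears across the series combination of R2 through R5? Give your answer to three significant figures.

V ≈ 14.7 V

ΣR = 21.1 + 29.2 + 8.78 + 1.30 + 1.85 = 62.23 kΩ.
R_{R2..R5} = 29.2 + 8.78 + 1.30 + 1.85 = 41.13 kΩ.
Voltage divider: V = V_in · (41.13 / 62.23) = 22.3 × 0.6609 = 14.74 V.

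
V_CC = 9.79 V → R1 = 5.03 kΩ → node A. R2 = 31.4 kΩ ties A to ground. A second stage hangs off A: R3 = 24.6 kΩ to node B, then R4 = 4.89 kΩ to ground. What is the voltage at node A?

V_A ≈ 7.36 V

Looking into the second stage from A: R3 + R4 = 29.49 kΩ appears in parallel with R2.
Effective lower resistance at A: R2 ‖ 29.49 = 15.21 kΩ.
So V_A = 9.79 × 0.7515 = 7.357 V.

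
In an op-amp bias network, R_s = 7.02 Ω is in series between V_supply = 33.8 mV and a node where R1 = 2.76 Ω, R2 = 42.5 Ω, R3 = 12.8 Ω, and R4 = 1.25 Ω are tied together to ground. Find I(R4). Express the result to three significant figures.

Equivalent of the parallel group: R_p = 0.7912 Ω.
V_A by voltage divider: V_A = 33.8 × 0.7912/(7.02 + 0.7912) = 3.423 mV.
I(R4) = V_A / R4 = 3.423/1.25 = 2.739 mA.
(Check via current divider: I_total = 4.327 mA; share G_k/ΣG = 0.6329 → same result.)

I ≈ 2.74 mA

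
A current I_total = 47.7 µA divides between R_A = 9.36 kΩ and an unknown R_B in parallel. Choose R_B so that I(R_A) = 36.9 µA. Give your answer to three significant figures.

In a two-way split, I_A/I_total = R_B/(R_A + R_B).
36.9/47.7 = R_B/(R_A + R_B) → R_B = R_A · (0.7736)/(1 − 0.7736) = 9.36 × 3.417 = 31.98 kΩ.

R_B ≈ 32.0 kΩ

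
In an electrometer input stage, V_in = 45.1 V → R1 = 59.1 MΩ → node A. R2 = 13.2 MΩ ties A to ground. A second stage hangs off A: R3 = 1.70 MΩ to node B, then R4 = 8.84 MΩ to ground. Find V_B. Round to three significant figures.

V_B ≈ 3.41 V

Looking into the second stage from A: R3 + R4 = 10.54 MΩ appears in parallel with R2.
Effective lower resistance at A: R2 ‖ 10.54 = 5.860 MΩ.
V_A = 45.1 × 5.860/(59.1 + 5.860) = 4.069 V.
Stage 2 is unloaded, so V_B = V_A · R4/(R3+R4) = 4.069 × 8.84/10.54 = 3.413 V.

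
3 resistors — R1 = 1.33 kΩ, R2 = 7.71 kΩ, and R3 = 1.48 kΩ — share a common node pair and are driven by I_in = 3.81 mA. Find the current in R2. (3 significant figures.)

Conductances: ΣG = 1/1.33 + 1/7.71 + 1/1.48 = 1.557 (1/kΩ).
R2 takes the fraction G_k/ΣG = 0.1297/1.557 = 0.08329, so I = 3.81 × 0.08329 = 0.3173 mA.

I ≈ 0.317 mA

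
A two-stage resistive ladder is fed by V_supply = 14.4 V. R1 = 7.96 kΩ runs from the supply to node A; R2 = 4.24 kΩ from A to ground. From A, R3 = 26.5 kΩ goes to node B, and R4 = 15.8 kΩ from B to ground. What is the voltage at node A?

Looking into the second stage from A: R3 + R4 = 42.30 kΩ appears in parallel with R2.
Effective lower resistance at A: R2 ‖ 42.30 = 3.854 kΩ.
First divider: V_A = V_supply · 3.854/(7.96 + 3.854) = 4.697 V.

V_A ≈ 4.70 V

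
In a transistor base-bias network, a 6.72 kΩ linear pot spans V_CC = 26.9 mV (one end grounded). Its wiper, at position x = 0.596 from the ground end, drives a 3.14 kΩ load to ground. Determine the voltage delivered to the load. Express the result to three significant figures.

Split the track: R_lower = x·R_p = 4.005 kΩ, R_upper = (1−x)·R_p = 2.715 kΩ.
Lower segment in parallel with the load: 4.005 ‖ 3.14 = 1.760 kΩ.
V_out = 26.9 × 1.760/(2.715 + 1.760) = 10.58 mV.
(Unloaded: V_out = x·V_CC = 16.0 mV.)

V_out ≈ 10.6 mV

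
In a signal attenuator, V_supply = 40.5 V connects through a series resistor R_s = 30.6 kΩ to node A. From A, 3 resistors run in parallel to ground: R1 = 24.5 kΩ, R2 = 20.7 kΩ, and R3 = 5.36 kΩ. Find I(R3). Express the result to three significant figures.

Parallel bank: R_p = 1/(1/24.5 + 1/20.7 + 1/5.36) = 3.627 kΩ.
V_A by voltage divider: V_A = 40.5 × 3.627/(30.6 + 3.627) = 4.292 V.
Branch current I = V_A/R3 = 4.292/5.36 = 0.8007 mA.

I ≈ 0.801 mA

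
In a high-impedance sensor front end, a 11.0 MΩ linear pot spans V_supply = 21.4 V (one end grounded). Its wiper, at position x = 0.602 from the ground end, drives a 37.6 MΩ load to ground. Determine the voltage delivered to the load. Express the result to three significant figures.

Lower segment x·R_p = 6.622 MΩ; upper segment (1−x)·R_p = 4.378 MΩ.
R_L loads the lower segment: effective lower R = 5.630 MΩ.
Then V_out = V_supply · 5.630/(4.378 + 5.630) = 12.04 V.
(Unloaded: V_out = x·V_supply = 12.9 V.)

V_out ≈ 12.0 V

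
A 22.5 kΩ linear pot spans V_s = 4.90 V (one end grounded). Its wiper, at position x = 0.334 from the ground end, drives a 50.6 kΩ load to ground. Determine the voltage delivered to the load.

V_out ≈ 1.49 V

The pot divides into 14.98 kΩ above the wiper and 7.515 kΩ below.
R_L loads the lower segment: effective lower R = 6.543 kΩ.
Loaded-divider output: V_out = 4.90 × 0.3039 = 1.489 V.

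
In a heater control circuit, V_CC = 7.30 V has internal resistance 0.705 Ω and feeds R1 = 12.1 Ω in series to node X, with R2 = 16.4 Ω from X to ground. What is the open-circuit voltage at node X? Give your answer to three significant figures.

R1' = 0.705 + 12.1 = 12.80 Ω (source resistance + R1).
Open-circuit (no load on X): V_th = V_CC · R2/(R1' + R2) = 7.30 × 16.4/(12.80 + 16.4) = 4.099 V.

V_th ≈ 4.10 V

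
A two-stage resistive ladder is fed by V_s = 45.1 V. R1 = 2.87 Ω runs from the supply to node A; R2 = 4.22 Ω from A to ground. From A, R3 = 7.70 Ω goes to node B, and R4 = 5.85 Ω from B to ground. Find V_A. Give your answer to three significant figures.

V_A ≈ 23.8 V

Node A sees R2 in parallel with the series input of stage 2, R3 + R4 = 13.55 Ω.
Effective lower resistance at A: R2 ‖ 13.55 = 3.218 Ω.
First divider: V_A = V_s · 3.218/(2.87 + 3.218) = 23.84 V.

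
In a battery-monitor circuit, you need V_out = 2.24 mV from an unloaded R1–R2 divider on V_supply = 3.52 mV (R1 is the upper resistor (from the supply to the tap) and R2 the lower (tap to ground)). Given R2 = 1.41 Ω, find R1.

V_out/V_supply = R2/(R1+R2) = 0.6364.
So R1 = R2 · (V_supply/V_out − 1) = 1.41 × (3.52/2.24 − 1) = 1.41 × 0.5714 = 0.8057 Ω.

R1 ≈ 0.806 Ω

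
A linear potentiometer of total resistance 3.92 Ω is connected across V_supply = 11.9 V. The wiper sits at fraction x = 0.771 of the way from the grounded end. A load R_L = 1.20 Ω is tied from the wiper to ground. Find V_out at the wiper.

V_out ≈ 5.82 V

The pot divides into 0.8977 Ω above the wiper and 3.022 Ω below.
R_L loads the lower segment: effective lower R = 0.8590 Ω.
Then V_out = V_supply · 0.8590/(0.8977 + 0.8590) = 5.819 V.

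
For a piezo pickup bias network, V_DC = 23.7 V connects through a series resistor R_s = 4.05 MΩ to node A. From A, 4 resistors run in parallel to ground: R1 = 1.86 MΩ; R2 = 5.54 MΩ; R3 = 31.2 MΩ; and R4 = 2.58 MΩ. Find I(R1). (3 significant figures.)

Combine the parallel branches: R_p = (1/1.86 + 1/5.54 + 1/31.2 + 1/2.58)⁻¹ = 0.8789 MΩ.
V_A = 23.7 × 0.8789/4.929 = 4.226 V.
I(R1) = V_A / R1 = 4.226/1.86 = 2.272 µA.

I ≈ 2.27 µA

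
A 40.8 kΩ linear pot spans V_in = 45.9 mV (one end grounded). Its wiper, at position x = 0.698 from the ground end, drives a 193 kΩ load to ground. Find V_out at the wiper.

Split the track: R_lower = x·R_p = 28.48 kΩ, R_upper = (1−x)·R_p = 12.32 kΩ.
Lower segment in parallel with the load: 28.48 ‖ 193 = 24.82 kΩ.
Loaded-divider output: V_out = 45.9 × 0.6682 = 30.67 mV.

V_out ≈ 30.7 mV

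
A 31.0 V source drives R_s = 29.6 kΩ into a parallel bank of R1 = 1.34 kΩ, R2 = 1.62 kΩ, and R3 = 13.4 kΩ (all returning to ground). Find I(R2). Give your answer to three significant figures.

Parallel bank: R_p = 1/(1/1.34 + 1/1.62 + 1/13.4) = 0.6953 kΩ.
Node voltage V_A = V_CC · R_p/(R_s + R_p) = 31.0 × 0.02295 = 0.7115 V.
I(R2) = V_A / R2 = 0.7115/1.62 = 0.4392 mA.

I ≈ 0.439 mA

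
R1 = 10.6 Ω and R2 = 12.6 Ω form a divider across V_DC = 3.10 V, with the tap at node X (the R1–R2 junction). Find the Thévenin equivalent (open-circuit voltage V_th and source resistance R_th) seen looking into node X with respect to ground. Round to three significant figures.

V_th is the unloaded tap voltage: V_DC · R2/(R1+R2) = 3.10 × 0.5431 = 1.684 V.
Zeroing V_DC shorts the top of R1 to ground, so R_th = R1 ‖ R2 = 5.757 Ω.

V_th ≈ 1.68 V, R_th ≈ 5.76 Ω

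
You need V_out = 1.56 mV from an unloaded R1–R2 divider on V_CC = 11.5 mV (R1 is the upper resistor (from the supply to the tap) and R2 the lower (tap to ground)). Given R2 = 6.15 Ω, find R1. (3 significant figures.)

R1 ≈ 39.2 Ω

Required fraction k = V_out/V_CC = 0.1357.
So R1 = R2 · (V_CC/V_out − 1) = 6.15 × (11.5/1.56 − 1) = 6.15 × 6.372 = 39.19 Ω.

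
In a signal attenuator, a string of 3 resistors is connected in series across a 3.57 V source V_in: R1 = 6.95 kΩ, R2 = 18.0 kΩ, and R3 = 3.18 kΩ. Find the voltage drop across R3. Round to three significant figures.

Total series resistance ΣR = 6.95 + 18.0 + 3.18 = 28.13 kΩ.
Voltage divider: V = V_in · (3.180 / 28.13) = 3.57 × 0.1130 = 0.4036 V.

V ≈ 0.404 V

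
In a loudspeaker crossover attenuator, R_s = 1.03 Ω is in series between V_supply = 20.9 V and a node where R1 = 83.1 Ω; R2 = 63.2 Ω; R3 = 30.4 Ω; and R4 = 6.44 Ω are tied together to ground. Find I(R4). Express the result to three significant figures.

I ≈ 2.65 A

Equivalent of the parallel group: R_p = 4.629 Ω.
V_A = 20.9 × 4.629/5.659 = 17.10 V.
Branch current I = V_A/R4 = 17.10/6.44 = 2.655 A.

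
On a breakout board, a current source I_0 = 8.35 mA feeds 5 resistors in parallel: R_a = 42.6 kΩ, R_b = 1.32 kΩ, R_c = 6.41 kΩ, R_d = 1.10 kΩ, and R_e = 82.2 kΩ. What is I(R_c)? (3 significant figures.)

Conductances: ΣG = 1/42.6 + 1/1.32 + 1/6.41 + 1/1.10 + 1/82.2 = 1.858 (1/kΩ).
By the current-divider rule, I = I_0 · G_k/ΣG = 8.35 × 0.08395 = 0.7010 mA.

I ≈ 0.701 mA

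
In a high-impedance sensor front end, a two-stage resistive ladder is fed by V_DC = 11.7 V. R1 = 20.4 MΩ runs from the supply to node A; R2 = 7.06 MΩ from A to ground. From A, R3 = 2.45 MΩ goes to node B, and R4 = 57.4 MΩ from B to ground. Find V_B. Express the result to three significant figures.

Looking into the second stage from A: R3 + R4 = 59.85 MΩ appears in parallel with R2.
Effective lower resistance at A: R2 ‖ 59.85 = 6.315 MΩ.
V_A = 11.7 × 6.315/(20.4 + 6.315) = 2.766 V.
Stage 2 is unloaded, so V_B = V_A · R4/(R3+R4) = 2.766 × 57.4/59.85 = 2.652 V.

V_B ≈ 2.65 V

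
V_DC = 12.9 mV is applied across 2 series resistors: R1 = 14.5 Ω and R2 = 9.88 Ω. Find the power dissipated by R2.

ΣR = 24.38 Ω → I = 12.9/24.38 = 0.5291 mA.
P(R2) = I²·R2 = (0.5291)² × 9.88 = 2.766 µW.

P ≈ 2.77 µW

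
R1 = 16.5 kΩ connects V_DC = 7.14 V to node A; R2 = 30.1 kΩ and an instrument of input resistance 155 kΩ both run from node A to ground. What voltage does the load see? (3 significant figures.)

V_out ≈ 4.32 V

First combine the lower leg with the load: R2 ‖ R_L = 25.21 kΩ.
Now apply the divider: V_out = 7.14 × 0.6044 = 4.315 V.
(Unloaded it would be 4.61 V; the load pulls it down.)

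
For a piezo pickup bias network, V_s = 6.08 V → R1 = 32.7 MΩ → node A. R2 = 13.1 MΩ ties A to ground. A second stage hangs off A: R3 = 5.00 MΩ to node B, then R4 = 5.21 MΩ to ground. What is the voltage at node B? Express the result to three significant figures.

V_B ≈ 0.463 V

The second stage (R3 + R4 = 10.21 MΩ) loads node A in parallel with R2.
R2 ‖ (R3+R4) = 5.738 MΩ.
So V_A = 6.08 × 0.1493 = 0.9076 V.
V_B = V_A × 0.5103 = 0.4631 V.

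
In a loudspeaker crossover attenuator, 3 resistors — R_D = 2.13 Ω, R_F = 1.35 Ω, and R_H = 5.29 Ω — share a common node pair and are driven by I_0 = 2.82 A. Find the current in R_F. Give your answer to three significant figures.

I ≈ 1.49 A

Conductances: ΣG = 1/2.13 + 1/1.35 + 1/5.29 = 1.399 (1/Ω).
R_F takes the fraction G_k/ΣG = 0.7407/1.399 = 0.5294, so I = 2.82 × 0.5294 = 1.493 A.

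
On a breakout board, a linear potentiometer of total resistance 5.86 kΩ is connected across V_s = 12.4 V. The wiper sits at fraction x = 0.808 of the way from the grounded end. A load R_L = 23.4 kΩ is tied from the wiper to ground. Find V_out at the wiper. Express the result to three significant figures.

The pot divides into 1.125 kΩ above the wiper and 4.735 kΩ below.
Lower segment in parallel with the load: 4.735 ‖ 23.4 = 3.938 kΩ.
V_out = 12.4 × 3.938/(1.125 + 3.938) = 9.645 V.

V_out ≈ 9.64 V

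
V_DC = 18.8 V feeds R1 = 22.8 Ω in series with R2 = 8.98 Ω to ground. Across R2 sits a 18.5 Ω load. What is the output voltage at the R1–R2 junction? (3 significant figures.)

R2 ‖ R_L = (8.98 × 18.5)/(8.98 + 18.5) = 6.045 Ω.
Voltage divider with the loaded lower leg: V_out = 18.8 × 6.045/(22.8 + 6.045) = 18.8 × 0.2096 = 3.940 V.

V_out ≈ 3.94 V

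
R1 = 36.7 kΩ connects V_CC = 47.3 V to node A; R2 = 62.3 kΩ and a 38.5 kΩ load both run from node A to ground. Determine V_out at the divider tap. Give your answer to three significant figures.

First combine the lower leg with the load: R2 ‖ R_L = 23.80 kΩ.
Voltage divider with the loaded lower leg: V_out = 47.3 × 23.80/(36.7 + 23.80) = 47.3 × 0.3933 = 18.60 V.

V_out ≈ 18.6 V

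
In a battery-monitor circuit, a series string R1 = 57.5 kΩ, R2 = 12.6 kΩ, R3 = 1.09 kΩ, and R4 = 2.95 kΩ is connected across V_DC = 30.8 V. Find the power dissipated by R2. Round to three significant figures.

P ≈ 2.17 mW

The common current is I = 30.8/74.14 = 0.4154 mA.
V(R2) = I·R = 5.234 V; P = V·I = 5.234 × 0.4154 = 2.175 mW.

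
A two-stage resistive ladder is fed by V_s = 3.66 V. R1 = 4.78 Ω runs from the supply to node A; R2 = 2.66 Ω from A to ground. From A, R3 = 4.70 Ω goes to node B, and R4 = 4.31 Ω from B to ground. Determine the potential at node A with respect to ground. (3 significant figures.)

Looking into the second stage from A: R3 + R4 = 9.010 Ω appears in parallel with R2.
Effective lower resistance at A: R2 ‖ 9.010 = 2.054 Ω.
First divider: V_A = V_s · 2.054/(4.78 + 2.054) = 1.100 V.

V_A ≈ 1.10 V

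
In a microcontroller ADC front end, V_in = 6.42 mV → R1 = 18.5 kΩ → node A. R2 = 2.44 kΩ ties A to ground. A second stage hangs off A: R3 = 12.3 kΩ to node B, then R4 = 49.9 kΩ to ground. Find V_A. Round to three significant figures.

V_A ≈ 0.723 mV

The second stage (R3 + R4 = 62.20 kΩ) loads node A in parallel with R2.
Effective lower resistance at A: R2 ‖ 62.20 = 2.348 kΩ.
So V_A = 6.42 × 0.1126 = 0.7230 mV.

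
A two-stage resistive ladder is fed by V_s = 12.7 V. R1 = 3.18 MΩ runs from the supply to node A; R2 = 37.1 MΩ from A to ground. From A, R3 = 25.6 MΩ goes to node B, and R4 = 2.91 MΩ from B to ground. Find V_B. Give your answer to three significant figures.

Node A sees R2 in parallel with the series input of stage 2, R3 + R4 = 28.51 MΩ.
Effective lower resistance at A: R2 ‖ 28.51 = 16.12 MΩ.
So V_A = 12.7 × 0.8352 = 10.61 V.
Then the unloaded second divider: V_B = V_A × R4/(R3+R4) = 10.61 × 0.1021 = 1.083 V.

V_B ≈ 1.08 V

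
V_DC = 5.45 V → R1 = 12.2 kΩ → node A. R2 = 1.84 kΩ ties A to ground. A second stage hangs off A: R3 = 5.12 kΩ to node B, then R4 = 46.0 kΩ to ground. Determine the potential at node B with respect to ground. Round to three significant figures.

V_B ≈ 0.623 V

Looking into the second stage from A: R3 + R4 = 51.12 kΩ appears in parallel with R2.
R2 ‖ (R3+R4) = 1.776 kΩ.
First divider: V_A = V_DC · 1.776/(12.2 + 1.776) = 0.6926 V.
Stage 2 is unloaded, so V_B = V_A · R4/(R3+R4) = 0.6926 × 46.0/51.12 = 0.6232 V.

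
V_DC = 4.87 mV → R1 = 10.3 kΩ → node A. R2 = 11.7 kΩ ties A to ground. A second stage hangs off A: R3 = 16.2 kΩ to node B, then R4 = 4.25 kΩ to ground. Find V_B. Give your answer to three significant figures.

V_B ≈ 0.425 mV

The second stage (R3 + R4 = 20.45 kΩ) loads node A in parallel with R2.
Effective lower resistance at A: R2 ‖ 20.45 = 7.442 kΩ.
First divider: V_A = V_DC · 7.442/(10.3 + 7.442) = 2.043 mV.
Then the unloaded second divider: V_B = V_A × R4/(R3+R4) = 2.043 × 0.2078 = 0.4245 mV.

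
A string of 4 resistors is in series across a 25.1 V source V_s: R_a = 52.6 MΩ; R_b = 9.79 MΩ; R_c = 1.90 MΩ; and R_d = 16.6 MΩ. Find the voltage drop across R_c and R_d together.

V ≈ 5.74 V

Total series resistance ΣR = 52.6 + 9.79 + 1.90 + 16.6 = 80.89 MΩ.
R_{R_c..R_d} = 1.90 + 16.6 = 18.50 MΩ.
Voltage divider: V = V_s · (18.50 / 80.89) = 25.1 × 0.2287 = 5.741 V.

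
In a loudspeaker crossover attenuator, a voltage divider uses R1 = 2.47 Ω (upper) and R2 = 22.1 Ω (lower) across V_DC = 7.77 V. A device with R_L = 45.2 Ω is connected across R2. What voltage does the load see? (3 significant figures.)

R2 ‖ R_L = (22.1 × 45.2)/(22.1 + 45.2) = 14.84 Ω.
Then V_out = V_DC · R2'/(R1 + R2') = 7.77 × 14.84/17.31 = 6.661 V.

V_out ≈ 6.66 V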